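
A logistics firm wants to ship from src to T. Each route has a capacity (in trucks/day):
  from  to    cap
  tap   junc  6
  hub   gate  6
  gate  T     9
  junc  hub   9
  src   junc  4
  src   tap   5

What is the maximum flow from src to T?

6

Augment src->junc->hub->gate->T: bottleneck 4. Total 4.
Augment src->tap->junc->hub->gate->T: bottleneck 2. Total 6.
No augmenting path remains in the residual graph.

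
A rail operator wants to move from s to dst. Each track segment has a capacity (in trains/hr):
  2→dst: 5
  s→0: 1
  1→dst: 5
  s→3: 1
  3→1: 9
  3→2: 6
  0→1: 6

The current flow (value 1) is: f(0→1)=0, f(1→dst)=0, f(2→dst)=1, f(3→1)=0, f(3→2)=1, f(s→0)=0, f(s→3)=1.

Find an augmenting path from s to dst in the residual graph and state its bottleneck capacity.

s→0→1→dst, bottleneck 1

Residual along s→0→1→dst: s→0: 1, 0→1: 6, 1→dst: 5.
Bottleneck = min = 1.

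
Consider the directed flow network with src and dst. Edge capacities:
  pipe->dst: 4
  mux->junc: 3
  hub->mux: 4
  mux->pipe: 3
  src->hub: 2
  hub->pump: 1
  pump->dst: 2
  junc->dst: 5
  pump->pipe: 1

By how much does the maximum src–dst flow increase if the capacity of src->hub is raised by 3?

3

Original max flow = 2.
After raising cap(src->hub), augmenting paths through that edge carry 3 more units.
New max flow = 5. Increase = 3.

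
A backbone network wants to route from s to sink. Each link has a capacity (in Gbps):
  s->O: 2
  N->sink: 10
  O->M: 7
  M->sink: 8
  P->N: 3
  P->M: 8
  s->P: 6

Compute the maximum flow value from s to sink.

Augment s->P->N->sink: bottleneck 3. Total 3.
Augment s->P->M->sink: bottleneck 3. Total 6.
Augment s->O->M->sink: bottleneck 2. Total 8.
No augmenting path remains in the residual graph.

8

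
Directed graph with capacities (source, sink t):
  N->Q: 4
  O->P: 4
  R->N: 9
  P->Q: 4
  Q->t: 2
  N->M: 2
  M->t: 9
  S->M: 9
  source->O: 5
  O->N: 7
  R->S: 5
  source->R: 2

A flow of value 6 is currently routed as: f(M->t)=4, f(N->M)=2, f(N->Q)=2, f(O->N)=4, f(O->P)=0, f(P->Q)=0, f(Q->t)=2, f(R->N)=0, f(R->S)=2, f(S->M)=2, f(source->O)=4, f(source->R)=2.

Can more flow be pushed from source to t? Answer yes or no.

No

Residual reachable from source: {N, O, P, Q, source}; t is not reachable.
Saturated cut: source->R, N->M, Q->t with total capacity 6 = current flow value. Flow is maximum.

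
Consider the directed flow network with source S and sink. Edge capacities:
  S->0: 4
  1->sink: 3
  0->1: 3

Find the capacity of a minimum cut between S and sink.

Max flow = 3 (via 1 augmenting path).
In the residual at optimum, the set reachable from S is {0, S}.
Cut edges: 0->1 (cap 3). Sum = 3.

3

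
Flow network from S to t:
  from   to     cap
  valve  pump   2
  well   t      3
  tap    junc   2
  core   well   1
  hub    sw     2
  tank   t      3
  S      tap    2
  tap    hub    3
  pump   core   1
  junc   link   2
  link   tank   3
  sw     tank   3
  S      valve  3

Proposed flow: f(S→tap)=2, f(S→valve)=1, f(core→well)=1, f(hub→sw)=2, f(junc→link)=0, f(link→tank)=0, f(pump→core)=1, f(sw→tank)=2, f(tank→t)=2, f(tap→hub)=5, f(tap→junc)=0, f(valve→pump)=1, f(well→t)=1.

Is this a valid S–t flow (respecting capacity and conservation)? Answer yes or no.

Capacity violated on tap→hub: flow 5 > capacity 3.

No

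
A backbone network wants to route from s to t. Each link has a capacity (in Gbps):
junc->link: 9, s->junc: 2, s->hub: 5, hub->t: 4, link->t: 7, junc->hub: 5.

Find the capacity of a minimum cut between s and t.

Max flow = 6 (via 2 augmenting paths).
In the residual at optimum, the set reachable from s is {hub, s}.
Cut edges: s->junc (cap 2), hub->t (cap 4). Sum = 6.

6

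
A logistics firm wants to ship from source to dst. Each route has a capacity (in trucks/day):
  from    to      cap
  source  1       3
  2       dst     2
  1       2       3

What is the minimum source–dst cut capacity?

2

Max flow = 2 (via 1 augmenting path).
In the residual at optimum, the set reachable from source is {1, 2, source}.
Cut edges: 2→dst (cap 2). Sum = 2.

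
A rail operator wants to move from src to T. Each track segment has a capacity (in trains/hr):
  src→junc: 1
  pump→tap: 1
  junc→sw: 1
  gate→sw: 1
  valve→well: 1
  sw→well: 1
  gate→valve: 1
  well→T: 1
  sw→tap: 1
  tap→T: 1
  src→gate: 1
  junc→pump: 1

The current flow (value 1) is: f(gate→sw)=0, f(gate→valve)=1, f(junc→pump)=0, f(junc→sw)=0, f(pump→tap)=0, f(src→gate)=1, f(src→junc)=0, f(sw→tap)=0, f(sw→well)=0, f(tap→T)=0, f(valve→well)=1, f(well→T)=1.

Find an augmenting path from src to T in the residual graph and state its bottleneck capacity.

Residual along src→junc→sw→tap→T: src→junc: 1, junc→sw: 1, sw→tap: 1, tap→T: 1.
Bottleneck = min = 1.

src→junc→sw→tap→T, bottleneck 1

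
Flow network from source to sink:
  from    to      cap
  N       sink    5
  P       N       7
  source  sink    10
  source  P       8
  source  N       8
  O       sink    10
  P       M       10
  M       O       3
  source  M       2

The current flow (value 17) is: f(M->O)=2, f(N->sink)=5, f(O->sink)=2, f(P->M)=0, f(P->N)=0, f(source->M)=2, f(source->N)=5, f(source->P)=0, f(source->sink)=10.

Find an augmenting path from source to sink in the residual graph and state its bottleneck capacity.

source->P->M->O->sink, bottleneck 1

Residual along source->P->M->O->sink: source->P: 8, P->M: 10, M->O: 1, O->sink: 8.
Bottleneck = min = 1.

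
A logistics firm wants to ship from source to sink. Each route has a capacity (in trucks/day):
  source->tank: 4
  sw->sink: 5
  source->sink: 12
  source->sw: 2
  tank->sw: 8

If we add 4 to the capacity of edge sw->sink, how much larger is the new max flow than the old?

1

Original max flow = 17.
After raising cap(sw->sink), augmenting paths through that edge carry 1 more unit.
New max flow = 18. Increase = 1.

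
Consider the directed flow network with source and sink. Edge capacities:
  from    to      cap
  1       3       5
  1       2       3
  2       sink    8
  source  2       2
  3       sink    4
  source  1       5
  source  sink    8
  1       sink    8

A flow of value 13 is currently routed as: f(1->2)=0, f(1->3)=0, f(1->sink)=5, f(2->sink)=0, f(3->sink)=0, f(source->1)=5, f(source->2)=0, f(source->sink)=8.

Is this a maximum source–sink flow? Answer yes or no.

No

Residual path source->2->sink has bottleneck 2 > 0.
Pushing 2 along it raises the flow to 15, so the given flow is not maximum.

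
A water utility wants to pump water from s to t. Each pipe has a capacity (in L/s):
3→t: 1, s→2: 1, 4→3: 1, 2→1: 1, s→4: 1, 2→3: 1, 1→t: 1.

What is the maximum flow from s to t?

2

Augment s→4→3→t: bottleneck 1. Total 1.
Augment s→2→1→t: bottleneck 1. Total 2.
No augmenting path remains in the residual graph.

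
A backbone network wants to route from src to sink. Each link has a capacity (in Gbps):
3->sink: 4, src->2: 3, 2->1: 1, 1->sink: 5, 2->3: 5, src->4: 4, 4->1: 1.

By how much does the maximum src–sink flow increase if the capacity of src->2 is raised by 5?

Original max flow = 4.
After raising cap(src->2), augmenting paths through that edge carry 2 more units.
New max flow = 6. Increase = 2.

2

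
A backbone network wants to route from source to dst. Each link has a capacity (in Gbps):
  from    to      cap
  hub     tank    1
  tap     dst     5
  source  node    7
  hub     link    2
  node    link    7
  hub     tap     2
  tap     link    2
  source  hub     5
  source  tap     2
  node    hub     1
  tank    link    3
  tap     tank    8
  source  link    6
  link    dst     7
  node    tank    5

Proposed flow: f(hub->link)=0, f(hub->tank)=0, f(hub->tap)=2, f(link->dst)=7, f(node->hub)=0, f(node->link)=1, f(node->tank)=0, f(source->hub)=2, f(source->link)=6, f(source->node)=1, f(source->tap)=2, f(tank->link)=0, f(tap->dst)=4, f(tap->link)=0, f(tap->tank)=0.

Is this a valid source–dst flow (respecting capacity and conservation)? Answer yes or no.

Every edge has 0 ≤ f(e) ≤ cap(e).
At each intermediate node, inflow equals outflow.

Yes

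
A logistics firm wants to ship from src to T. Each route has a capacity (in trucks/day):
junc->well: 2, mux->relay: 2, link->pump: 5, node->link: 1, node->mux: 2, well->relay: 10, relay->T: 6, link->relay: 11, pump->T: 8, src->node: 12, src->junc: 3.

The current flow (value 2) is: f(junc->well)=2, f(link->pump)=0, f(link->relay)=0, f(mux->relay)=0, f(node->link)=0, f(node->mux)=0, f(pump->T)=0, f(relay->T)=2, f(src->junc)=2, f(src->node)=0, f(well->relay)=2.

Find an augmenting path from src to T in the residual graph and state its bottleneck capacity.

src->node->link->relay->T, bottleneck 1

Residual along src->node->link->relay->T: src->node: 12, node->link: 1, link->relay: 11, relay->T: 4.
Bottleneck = min = 1.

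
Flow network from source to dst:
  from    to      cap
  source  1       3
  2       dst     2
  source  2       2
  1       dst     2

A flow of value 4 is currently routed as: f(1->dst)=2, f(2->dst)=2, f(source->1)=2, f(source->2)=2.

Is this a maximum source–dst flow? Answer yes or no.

Yes

Residual reachable from source: {1, source}; dst is not reachable.
Saturated cut: source->2, 1->dst with total capacity 4 = current flow value. Flow is maximum.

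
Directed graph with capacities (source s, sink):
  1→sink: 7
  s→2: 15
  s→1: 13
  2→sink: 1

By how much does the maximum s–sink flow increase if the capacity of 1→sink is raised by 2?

Original max flow = 8.
After raising cap(1→sink), augmenting paths through that edge carry 2 more units.
New max flow = 10. Increase = 2.

2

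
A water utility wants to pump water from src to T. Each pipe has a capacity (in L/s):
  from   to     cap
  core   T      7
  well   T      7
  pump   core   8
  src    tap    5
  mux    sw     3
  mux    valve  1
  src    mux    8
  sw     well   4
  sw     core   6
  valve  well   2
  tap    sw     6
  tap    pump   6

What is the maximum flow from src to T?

9

Augment src→tap→pump→core→T: bottleneck 5. Total 5.
Augment src→mux→sw→core→T: bottleneck 2. Total 7.
Augment src→mux→sw→well→T: bottleneck 1. Total 8.
Augment src→mux→valve→well→T: bottleneck 1. Total 9.
No augmenting path remains in the residual graph.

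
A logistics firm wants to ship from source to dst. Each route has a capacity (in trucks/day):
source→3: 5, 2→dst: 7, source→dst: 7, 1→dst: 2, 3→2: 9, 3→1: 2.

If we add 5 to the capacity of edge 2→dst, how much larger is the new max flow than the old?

0

Original max flow = 12.
Edge 2→dst does not cross the min cut (source side {source}), so extra capacity there cannot help.
New max flow = 12. Increase = 0.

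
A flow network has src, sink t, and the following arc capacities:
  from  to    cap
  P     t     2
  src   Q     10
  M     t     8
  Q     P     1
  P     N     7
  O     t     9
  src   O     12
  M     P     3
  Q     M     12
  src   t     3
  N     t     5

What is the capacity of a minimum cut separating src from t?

22

Max flow = 22 (via 5 augmenting paths).
In the residual at optimum, the set reachable from src is {O, src}.
Cut edges: src->Q (cap 10), src->t (cap 3), O->t (cap 9). Sum = 22.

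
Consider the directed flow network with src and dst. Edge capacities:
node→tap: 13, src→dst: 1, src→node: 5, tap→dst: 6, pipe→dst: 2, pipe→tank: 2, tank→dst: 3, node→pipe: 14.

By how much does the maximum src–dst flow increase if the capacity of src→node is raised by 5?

5

Original max flow = 6.
After raising cap(src→node), augmenting paths through that edge carry 5 more units.
New max flow = 11. Increase = 5.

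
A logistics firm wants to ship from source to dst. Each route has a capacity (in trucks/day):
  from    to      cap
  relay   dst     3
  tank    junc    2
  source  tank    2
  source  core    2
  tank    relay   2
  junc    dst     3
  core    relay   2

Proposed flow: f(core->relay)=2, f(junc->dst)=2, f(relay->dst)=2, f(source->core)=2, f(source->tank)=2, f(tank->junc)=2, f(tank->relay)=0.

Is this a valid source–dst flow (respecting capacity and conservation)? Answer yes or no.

Every edge has 0 ≤ f(e) ≤ cap(e).
At each intermediate node, inflow equals outflow.

Yes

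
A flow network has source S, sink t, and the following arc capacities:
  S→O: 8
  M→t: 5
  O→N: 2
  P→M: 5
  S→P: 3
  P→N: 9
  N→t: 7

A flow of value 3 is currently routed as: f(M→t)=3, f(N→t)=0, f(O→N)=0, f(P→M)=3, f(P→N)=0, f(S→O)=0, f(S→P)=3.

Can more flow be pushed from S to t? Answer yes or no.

Yes

Residual path S→O→N→t has bottleneck 2 > 0.
Pushing 2 along it raises the flow to 5, so the given flow is not maximum.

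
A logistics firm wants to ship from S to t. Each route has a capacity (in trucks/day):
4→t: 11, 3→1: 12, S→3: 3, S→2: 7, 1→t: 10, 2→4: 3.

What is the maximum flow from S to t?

6

Augment S→3→1→t: bottleneck 3. Total 3.
Augment S→2→4→t: bottleneck 3. Total 6.
No augmenting path remains in the residual graph.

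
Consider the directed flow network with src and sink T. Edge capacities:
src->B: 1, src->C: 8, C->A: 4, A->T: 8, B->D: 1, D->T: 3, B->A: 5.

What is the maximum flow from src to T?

5

Augment src->C->A->T: bottleneck 4. Total 4.
Augment src->B->A->T: bottleneck 1. Total 5.
No augmenting path remains in the residual graph.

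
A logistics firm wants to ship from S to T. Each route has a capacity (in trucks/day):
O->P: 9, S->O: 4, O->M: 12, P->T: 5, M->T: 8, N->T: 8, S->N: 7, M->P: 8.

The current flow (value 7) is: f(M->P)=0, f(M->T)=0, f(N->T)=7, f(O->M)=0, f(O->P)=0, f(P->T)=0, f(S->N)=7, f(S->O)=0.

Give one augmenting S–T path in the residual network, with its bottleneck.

S->O->M->T, bottleneck 4

Residual along S->O->M->T: S->O: 4, O->M: 12, M->T: 8.
Bottleneck = min = 4.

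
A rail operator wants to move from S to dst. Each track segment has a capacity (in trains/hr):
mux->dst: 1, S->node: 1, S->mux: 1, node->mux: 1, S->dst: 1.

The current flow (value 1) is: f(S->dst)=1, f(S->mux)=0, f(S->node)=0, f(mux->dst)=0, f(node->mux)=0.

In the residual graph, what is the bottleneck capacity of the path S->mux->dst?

Residual capacities along the path: S->mux: 1, mux->dst: 1.
Minimum is 1.

1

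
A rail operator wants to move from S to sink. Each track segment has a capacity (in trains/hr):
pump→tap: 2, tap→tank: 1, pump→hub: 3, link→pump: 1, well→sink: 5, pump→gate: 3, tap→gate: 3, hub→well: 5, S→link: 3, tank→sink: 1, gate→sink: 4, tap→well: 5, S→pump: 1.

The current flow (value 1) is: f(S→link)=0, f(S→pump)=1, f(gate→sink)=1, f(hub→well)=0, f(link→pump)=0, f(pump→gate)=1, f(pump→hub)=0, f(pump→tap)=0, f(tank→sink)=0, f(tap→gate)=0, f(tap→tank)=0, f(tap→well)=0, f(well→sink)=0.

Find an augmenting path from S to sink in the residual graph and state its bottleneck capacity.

S→link→pump→gate→sink, bottleneck 1

Residual along S→link→pump→gate→sink: S→link: 3, link→pump: 1, pump→gate: 2, gate→sink: 3.
Bottleneck = min = 1.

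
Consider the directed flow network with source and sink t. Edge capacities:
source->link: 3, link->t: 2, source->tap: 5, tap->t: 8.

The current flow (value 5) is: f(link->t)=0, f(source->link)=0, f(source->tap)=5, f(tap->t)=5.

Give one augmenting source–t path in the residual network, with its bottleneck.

Residual along source->link->t: source->link: 3, link->t: 2.
Bottleneck = min = 2.

source->link->t, bottleneck 2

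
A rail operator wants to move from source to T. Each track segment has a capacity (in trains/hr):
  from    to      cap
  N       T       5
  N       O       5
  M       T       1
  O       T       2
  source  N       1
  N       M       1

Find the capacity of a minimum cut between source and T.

Max flow = 1 (via 1 augmenting path).
In the residual at optimum, the set reachable from source is {source}.
Cut edges: source→N (cap 1). Sum = 1.

1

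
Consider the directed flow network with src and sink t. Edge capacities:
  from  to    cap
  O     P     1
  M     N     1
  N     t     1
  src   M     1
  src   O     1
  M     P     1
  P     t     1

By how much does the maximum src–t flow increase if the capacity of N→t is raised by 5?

0

Original max flow = 2.
Edge N→t does not cross the min cut (source side {src}), so extra capacity there cannot help.
New max flow = 2. Increase = 0.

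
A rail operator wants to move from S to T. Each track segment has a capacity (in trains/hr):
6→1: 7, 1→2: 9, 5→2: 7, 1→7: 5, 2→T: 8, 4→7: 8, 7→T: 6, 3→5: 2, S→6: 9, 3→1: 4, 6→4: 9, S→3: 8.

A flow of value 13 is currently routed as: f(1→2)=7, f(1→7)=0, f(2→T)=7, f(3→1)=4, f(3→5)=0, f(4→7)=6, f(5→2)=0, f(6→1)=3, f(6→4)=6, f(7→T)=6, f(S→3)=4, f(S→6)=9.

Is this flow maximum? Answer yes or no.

No

Residual path S→3→5→2→T has bottleneck 1 > 0.
Pushing 1 along it raises the flow to 14, so the given flow is not maximum.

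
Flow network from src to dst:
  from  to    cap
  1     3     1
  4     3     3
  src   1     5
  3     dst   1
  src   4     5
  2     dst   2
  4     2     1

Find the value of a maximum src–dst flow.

Augment src→1→3→dst: bottleneck 1. Total 1.
Augment src→4→2→dst: bottleneck 1. Total 2.
No augmenting path remains in the residual graph.

2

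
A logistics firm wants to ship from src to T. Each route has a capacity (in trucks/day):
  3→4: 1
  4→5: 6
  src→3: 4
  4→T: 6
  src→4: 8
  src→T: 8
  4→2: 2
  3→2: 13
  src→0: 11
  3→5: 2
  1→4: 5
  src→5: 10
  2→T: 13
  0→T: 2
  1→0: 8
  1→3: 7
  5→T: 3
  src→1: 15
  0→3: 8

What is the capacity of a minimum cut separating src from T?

Max flow = 32 (via 7 augmenting paths).
In the residual at optimum, the set reachable from src is {0, 1, 2, 3, 4, 5, src}.
Cut edges: src→T (cap 8), 0→T (cap 2), 4→T (cap 6), 2→T (cap 13), 5→T (cap 3). Sum = 32.

32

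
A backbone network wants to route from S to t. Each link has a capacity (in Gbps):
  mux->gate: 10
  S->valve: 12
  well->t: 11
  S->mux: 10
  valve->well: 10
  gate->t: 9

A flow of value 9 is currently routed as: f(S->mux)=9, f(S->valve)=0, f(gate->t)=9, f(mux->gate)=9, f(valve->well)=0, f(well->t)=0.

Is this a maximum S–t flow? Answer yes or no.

No

Residual path S->valve->well->t has bottleneck 10 > 0.
Pushing 10 along it raises the flow to 19, so the given flow is not maximum.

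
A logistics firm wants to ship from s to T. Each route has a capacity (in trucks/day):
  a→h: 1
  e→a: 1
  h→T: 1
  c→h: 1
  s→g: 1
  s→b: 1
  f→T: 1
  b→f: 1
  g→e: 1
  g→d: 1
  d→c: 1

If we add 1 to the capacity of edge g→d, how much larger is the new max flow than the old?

Original max flow = 2.
Edge g→d does not cross the min cut (source side {s}), so extra capacity there cannot help.
New max flow = 2. Increase = 0.

0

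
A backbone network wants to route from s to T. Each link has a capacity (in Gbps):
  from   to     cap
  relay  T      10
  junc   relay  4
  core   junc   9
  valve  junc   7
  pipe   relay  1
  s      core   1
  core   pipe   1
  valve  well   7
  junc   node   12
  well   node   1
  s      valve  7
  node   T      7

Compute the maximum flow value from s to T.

Augment s->core->pipe->relay->T: bottleneck 1. Total 1.
Augment s->valve->junc->relay->T: bottleneck 4. Total 5.
Augment s->valve->junc->node->T: bottleneck 3. Total 8.
No augmenting path remains in the residual graph.

8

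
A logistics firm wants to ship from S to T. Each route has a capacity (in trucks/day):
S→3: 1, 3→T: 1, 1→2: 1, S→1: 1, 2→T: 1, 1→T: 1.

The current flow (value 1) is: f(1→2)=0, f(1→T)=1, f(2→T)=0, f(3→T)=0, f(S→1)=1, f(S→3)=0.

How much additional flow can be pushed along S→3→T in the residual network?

Residual capacities along the path: S→3: 1, 3→T: 1.
Minimum is 1.

1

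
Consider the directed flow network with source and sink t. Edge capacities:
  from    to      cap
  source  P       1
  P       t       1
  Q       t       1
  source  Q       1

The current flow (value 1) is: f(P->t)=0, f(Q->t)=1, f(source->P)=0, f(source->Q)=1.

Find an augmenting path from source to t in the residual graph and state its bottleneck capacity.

source->P->t, bottleneck 1

Residual along source->P->t: source->P: 1, P->t: 1.
Bottleneck = min = 1.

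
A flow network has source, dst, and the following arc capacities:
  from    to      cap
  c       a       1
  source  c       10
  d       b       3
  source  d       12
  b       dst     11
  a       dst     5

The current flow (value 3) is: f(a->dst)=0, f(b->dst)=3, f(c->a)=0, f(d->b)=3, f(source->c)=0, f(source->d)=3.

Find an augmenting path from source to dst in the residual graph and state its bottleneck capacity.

source->c->a->dst, bottleneck 1

Residual along source->c->a->dst: source->c: 10, c->a: 1, a->dst: 5.
Bottleneck = min = 1.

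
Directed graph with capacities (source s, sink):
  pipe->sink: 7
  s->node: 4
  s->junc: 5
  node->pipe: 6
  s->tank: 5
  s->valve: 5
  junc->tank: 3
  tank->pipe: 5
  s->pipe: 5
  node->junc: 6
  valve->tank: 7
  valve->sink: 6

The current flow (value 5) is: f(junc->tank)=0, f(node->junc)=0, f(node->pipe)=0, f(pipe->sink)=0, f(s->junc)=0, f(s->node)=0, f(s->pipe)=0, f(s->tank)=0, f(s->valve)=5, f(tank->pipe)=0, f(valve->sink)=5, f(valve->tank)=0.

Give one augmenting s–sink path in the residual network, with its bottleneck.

s->pipe->sink, bottleneck 5

Residual along s->pipe->sink: s->pipe: 5, pipe->sink: 7.
Bottleneck = min = 5.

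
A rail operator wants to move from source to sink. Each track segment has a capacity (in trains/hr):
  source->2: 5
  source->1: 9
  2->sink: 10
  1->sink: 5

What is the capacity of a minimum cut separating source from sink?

10

Max flow = 10 (via 2 augmenting paths).
In the residual at optimum, the set reachable from source is {1, source}.
Cut edges: source->2 (cap 5), 1->sink (cap 5). Sum = 10.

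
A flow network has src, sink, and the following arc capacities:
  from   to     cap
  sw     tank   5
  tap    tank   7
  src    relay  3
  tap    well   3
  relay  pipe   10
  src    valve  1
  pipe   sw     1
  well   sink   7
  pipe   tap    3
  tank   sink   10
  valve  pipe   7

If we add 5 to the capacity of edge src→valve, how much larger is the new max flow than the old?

Original max flow = 4.
Even with extra capacity on src→valve, another cut of capacity 4 remains binding.
New max flow = 4. Increase = 0.

0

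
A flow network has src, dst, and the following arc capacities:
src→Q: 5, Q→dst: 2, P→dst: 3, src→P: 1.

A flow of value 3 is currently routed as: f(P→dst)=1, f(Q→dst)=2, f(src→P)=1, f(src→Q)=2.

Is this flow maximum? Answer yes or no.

Yes

Residual reachable from src: {Q, src}; dst is not reachable.
Saturated cut: src→P, Q→dst with total capacity 3 = current flow value. Flow is maximum.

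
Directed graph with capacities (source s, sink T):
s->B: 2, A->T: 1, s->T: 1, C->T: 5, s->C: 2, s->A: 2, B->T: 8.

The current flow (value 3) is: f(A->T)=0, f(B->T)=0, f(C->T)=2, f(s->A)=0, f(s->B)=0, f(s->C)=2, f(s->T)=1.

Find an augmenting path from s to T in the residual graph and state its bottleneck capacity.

s->B->T, bottleneck 2

Residual along s->B->T: s->B: 2, B->T: 8.
Bottleneck = min = 2.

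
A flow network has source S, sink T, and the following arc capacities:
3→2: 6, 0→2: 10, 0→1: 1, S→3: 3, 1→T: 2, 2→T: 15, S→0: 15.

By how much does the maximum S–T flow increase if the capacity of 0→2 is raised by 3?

Original max flow = 14.
After raising cap(0→2), augmenting paths through that edge carry 2 more units.
New max flow = 16. Increase = 2.

2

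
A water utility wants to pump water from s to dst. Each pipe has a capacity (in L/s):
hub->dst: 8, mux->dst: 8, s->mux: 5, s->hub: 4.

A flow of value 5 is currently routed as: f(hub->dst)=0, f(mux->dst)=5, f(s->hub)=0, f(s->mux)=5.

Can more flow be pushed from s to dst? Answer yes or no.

Yes

Residual path s->hub->dst has bottleneck 4 > 0.
Pushing 4 along it raises the flow to 9, so the given flow is not maximum.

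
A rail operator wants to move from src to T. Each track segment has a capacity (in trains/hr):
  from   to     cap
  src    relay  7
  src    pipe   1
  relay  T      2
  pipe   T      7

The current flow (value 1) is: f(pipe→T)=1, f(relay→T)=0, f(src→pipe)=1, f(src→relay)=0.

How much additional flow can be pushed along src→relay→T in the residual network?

2

Residual capacities along the path: src→relay: 7, relay→T: 2.
Minimum is 2.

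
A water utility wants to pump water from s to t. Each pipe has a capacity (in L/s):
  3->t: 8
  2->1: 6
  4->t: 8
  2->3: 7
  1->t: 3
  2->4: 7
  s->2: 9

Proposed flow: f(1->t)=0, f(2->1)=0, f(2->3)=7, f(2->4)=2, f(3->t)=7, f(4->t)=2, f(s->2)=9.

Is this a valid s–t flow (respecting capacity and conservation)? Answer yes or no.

Yes

Every edge has 0 ≤ f(e) ≤ cap(e).
At each intermediate node, inflow equals outflow.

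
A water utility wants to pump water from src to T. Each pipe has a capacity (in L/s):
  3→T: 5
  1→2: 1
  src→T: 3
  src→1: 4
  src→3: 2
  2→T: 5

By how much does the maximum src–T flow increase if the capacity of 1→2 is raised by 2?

Original max flow = 6.
After raising cap(1→2), augmenting paths through that edge carry 2 more units.
New max flow = 8. Increase = 2.

2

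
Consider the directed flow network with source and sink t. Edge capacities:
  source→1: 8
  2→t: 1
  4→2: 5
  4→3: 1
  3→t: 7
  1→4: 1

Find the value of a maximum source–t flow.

Augment source→1→4→2→t: bottleneck 1. Total 1.
No augmenting path remains in the residual graph.

1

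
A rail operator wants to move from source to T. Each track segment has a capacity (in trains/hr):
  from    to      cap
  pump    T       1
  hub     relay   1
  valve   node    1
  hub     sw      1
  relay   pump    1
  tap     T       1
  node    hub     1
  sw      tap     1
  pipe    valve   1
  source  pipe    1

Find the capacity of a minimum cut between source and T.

Max flow = 1 (via 1 augmenting path).
In the residual at optimum, the set reachable from source is {source}.
Cut edges: source->pipe (cap 1). Sum = 1.

1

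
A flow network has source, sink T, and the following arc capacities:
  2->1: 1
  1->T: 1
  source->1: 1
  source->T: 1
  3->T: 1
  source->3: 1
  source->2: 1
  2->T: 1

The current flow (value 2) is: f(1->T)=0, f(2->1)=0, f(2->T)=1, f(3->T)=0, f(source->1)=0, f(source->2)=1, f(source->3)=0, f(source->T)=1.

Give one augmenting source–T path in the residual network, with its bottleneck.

source->3->T, bottleneck 1

Residual along source->3->T: source->3: 1, 3->T: 1.
Bottleneck = min = 1.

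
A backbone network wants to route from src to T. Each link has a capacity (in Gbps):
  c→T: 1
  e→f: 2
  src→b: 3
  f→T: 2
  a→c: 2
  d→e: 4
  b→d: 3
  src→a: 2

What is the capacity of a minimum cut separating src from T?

3

Max flow = 3 (via 2 augmenting paths).
In the residual at optimum, the set reachable from src is {a, b, c, d, e, src}.
Cut edges: e→f (cap 2), c→T (cap 1). Sum = 3.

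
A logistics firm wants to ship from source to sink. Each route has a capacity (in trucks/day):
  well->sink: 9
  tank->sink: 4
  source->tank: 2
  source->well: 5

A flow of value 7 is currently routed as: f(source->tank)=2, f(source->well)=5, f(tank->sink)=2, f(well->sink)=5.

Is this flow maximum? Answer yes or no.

Residual reachable from source: {source}; sink is not reachable.
Saturated cut: source->tank, source->well with total capacity 7 = current flow value. Flow is maximum.

Yes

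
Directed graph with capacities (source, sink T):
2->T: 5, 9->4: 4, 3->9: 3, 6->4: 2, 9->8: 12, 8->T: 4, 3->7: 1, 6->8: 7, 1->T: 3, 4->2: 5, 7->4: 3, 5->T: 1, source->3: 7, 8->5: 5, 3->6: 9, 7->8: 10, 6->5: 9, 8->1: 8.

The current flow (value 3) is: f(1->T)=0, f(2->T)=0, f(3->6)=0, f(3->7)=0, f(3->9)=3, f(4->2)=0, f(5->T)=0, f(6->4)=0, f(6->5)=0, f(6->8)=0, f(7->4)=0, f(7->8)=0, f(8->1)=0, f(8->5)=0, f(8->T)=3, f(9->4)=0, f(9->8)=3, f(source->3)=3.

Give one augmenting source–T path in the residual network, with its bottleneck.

source->3->6->8->T, bottleneck 1

Residual along source->3->6->8->T: source->3: 4, 3->6: 9, 6->8: 7, 8->T: 1.
Bottleneck = min = 1.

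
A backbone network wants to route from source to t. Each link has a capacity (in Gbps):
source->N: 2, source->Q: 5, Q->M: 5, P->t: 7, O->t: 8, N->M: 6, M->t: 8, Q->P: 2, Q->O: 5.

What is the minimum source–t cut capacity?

Max flow = 7 (via 2 augmenting paths).
In the residual at optimum, the set reachable from source is {source}.
Cut edges: source->Q (cap 5), source->N (cap 2). Sum = 7.

7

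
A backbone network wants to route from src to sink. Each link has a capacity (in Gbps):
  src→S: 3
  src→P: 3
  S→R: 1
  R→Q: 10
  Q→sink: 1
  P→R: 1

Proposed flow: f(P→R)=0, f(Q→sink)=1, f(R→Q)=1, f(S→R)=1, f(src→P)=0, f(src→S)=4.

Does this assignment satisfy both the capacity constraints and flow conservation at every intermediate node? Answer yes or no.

No

Capacity violated on src→S: flow 4 > capacity 3.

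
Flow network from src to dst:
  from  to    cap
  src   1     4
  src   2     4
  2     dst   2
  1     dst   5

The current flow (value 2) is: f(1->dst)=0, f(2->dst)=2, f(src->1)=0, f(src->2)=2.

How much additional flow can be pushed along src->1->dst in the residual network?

4

Residual capacities along the path: src->1: 4, 1->dst: 5.
Minimum is 4.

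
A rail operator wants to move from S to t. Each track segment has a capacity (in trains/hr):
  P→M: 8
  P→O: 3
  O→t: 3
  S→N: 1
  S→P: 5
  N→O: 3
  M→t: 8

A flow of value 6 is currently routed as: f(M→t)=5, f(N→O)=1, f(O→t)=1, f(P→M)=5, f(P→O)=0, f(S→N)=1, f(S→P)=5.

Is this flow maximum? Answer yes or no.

Residual reachable from S: {S}; t is not reachable.
Saturated cut: S→P, S→N with total capacity 6 = current flow value. Flow is maximum.

Yes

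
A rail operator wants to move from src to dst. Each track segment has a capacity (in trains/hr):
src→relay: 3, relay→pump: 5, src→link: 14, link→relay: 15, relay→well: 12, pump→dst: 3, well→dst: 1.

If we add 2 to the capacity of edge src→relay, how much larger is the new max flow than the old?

Original max flow = 4.
Edge src→relay does not cross the min cut (source side {link, pump, relay, src, well}), so extra capacity there cannot help.
New max flow = 4. Increase = 0.

0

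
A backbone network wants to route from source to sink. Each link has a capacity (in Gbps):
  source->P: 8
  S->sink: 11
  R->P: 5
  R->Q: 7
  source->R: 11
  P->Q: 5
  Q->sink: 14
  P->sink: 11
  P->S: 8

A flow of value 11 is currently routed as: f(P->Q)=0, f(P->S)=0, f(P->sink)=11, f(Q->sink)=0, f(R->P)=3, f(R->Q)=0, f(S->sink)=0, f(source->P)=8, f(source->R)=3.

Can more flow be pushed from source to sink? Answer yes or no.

Yes

Residual path source->R->Q->sink has bottleneck 7 > 0.
Pushing 7 along it raises the flow to 18, so the given flow is not maximum.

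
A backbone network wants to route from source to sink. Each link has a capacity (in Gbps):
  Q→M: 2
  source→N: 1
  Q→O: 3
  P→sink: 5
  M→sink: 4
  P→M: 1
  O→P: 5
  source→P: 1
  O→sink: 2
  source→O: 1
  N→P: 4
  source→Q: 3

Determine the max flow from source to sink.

6

Augment source→O→sink: bottleneck 1. Total 1.
Augment source→P→sink: bottleneck 1. Total 2.
Augment source→N→P→sink: bottleneck 1. Total 3.
Augment source→Q→O→sink: bottleneck 1. Total 4.
Augment source→Q→M→sink: bottleneck 2. Total 6.
No augmenting path remains in the residual graph.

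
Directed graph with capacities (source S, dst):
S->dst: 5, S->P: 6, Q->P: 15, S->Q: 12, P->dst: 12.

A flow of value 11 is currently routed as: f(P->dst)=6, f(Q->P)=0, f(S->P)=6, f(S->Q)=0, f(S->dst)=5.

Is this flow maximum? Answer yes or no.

No

Residual path S->Q->P->dst has bottleneck 6 > 0.
Pushing 6 along it raises the flow to 17, so the given flow is not maximum.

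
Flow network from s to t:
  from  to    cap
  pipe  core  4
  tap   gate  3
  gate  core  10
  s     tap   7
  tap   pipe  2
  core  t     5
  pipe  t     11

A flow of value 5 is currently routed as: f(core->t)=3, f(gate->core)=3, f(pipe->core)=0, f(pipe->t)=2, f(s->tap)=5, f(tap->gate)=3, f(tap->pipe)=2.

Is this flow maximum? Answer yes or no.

Residual reachable from s: {s, tap}; t is not reachable.
Saturated cut: tap->pipe, tap->gate with total capacity 5 = current flow value. Flow is maximum.

Yes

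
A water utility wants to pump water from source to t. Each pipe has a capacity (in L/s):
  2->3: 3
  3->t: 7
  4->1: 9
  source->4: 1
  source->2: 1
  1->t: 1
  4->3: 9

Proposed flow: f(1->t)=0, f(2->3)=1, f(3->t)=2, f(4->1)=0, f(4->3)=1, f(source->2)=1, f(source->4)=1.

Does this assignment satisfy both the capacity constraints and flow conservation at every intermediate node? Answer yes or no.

Every edge has 0 ≤ f(e) ≤ cap(e).
At each intermediate node, inflow equals outflow.

Yes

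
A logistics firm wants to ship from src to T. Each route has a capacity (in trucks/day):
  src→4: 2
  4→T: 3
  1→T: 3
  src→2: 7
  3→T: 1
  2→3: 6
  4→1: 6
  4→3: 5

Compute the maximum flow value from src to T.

3

Augment src→4→T: bottleneck 2. Total 2.
Augment src→2→3→T: bottleneck 1. Total 3.
No augmenting path remains in the residual graph.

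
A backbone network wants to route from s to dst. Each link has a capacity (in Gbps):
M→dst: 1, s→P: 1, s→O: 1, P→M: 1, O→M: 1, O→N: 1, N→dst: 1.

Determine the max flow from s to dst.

2

Augment s→P→M→dst: bottleneck 1. Total 1.
Augment s→O→N→dst: bottleneck 1. Total 2.
No augmenting path remains in the residual graph.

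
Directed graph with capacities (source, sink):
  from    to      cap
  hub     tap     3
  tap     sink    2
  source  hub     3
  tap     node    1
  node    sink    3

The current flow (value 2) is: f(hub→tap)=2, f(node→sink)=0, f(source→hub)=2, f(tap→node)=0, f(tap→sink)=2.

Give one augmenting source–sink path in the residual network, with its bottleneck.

Residual along source→hub→tap→node→sink: source→hub: 1, hub→tap: 1, tap→node: 1, node→sink: 3.
Bottleneck = min = 1.

source→hub→tap→node→sink, bottleneck 1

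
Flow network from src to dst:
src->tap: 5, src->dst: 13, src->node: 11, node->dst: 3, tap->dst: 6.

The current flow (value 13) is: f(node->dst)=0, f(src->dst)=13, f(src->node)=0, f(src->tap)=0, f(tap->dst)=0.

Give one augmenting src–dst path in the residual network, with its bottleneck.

Residual along src->tap->dst: src->tap: 5, tap->dst: 6.
Bottleneck = min = 5.

src->tap->dst, bottleneck 5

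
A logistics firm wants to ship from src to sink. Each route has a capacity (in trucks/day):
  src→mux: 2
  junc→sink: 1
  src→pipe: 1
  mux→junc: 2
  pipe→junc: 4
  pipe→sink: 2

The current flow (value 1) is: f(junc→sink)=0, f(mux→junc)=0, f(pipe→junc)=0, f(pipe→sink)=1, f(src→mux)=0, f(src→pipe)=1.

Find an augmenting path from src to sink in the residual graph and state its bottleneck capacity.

src→mux→junc→sink, bottleneck 1

Residual along src→mux→junc→sink: src→mux: 2, mux→junc: 2, junc→sink: 1.
Bottleneck = min = 1.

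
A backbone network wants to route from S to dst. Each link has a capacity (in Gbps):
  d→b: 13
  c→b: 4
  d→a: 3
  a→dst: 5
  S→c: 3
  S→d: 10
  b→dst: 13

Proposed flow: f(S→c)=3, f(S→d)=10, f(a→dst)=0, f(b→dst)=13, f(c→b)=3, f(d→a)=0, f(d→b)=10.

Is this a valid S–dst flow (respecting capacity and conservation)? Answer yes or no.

Every edge has 0 ≤ f(e) ≤ cap(e).
At each intermediate node, inflow equals outflow.

Yes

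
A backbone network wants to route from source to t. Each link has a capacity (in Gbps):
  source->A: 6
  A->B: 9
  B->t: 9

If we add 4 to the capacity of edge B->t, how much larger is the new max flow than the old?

0

Original max flow = 6.
Edge B->t does not cross the min cut (source side {source}), so extra capacity there cannot help.
New max flow = 6. Increase = 0.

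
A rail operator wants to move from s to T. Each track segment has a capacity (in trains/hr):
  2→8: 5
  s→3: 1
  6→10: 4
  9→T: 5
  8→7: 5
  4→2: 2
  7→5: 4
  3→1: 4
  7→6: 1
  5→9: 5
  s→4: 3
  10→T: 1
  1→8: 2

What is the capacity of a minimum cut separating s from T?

3

Max flow = 3 (via 2 augmenting paths).
In the residual at optimum, the set reachable from s is {4, s}.
Cut edges: 4→2 (cap 2), s→3 (cap 1). Sum = 3.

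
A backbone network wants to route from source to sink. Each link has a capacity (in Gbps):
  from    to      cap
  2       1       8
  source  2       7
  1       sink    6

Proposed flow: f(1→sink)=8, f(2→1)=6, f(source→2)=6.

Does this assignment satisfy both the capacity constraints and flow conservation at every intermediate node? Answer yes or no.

Capacity violated on 1→sink: flow 8 > capacity 6.

No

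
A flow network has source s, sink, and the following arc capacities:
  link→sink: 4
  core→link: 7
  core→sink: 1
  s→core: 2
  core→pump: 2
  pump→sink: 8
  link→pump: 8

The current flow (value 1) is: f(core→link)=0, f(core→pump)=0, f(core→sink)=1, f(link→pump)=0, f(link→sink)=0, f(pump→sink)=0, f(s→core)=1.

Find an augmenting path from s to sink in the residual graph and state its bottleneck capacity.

Residual along s→core→link→sink: s→core: 1, core→link: 7, link→sink: 4.
Bottleneck = min = 1.

s→core→link→sink, bottleneck 1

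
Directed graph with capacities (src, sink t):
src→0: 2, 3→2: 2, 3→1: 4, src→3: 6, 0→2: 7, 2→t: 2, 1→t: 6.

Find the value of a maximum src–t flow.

Augment src→0→2→t: bottleneck 2. Total 2.
Augment src→3→1→t: bottleneck 4. Total 6.
No augmenting path remains in the residual graph.

6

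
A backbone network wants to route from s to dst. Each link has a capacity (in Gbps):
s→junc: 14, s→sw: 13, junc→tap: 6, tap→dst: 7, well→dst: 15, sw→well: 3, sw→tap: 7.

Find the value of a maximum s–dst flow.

Augment s→sw→well→dst: bottleneck 3. Total 3.
Augment s→sw→tap→dst: bottleneck 7. Total 10.
No augmenting path remains in the residual graph.

10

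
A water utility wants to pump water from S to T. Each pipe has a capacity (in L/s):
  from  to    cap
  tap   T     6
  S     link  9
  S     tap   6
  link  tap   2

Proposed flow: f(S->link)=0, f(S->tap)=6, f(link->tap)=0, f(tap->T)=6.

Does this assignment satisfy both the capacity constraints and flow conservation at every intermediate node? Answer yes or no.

Yes

Every edge has 0 ≤ f(e) ≤ cap(e).
At each intermediate node, inflow equals outflow.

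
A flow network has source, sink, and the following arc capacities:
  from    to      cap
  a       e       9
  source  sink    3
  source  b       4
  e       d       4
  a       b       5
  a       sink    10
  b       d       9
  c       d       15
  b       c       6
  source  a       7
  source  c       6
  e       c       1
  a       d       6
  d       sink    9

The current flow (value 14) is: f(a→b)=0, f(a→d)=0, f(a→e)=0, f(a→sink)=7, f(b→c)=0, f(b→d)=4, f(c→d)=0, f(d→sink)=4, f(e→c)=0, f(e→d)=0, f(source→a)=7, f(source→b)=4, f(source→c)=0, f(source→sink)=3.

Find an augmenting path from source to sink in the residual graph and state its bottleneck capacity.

Residual along source→c→d→sink: source→c: 6, c→d: 15, d→sink: 5.
Bottleneck = min = 5.

source→c→d→sink, bottleneck 5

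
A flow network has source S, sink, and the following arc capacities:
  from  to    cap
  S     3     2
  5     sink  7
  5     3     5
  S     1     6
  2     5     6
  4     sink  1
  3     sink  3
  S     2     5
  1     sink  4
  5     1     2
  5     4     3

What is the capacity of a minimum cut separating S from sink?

Max flow = 11 (via 3 augmenting paths).
In the residual at optimum, the set reachable from S is {1, S}.
Cut edges: S→2 (cap 5), S→3 (cap 2), 1→sink (cap 4). Sum = 11.

11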